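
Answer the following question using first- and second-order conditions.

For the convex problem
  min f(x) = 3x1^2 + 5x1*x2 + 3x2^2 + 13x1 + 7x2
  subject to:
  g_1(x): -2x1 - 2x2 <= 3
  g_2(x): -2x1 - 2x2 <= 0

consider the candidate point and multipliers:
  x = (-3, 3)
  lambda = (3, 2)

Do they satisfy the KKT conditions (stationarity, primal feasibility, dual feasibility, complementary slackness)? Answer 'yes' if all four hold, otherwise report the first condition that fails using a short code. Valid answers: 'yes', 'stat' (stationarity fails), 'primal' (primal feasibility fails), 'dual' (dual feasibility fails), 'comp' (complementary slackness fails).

Gradient of f: grad f(x) = Q x + c = (10, 10)
Constraint values g_i(x) = a_i^T x - b_i:
  g_1((-3, 3)) = -3
  g_2((-3, 3)) = 0
Stationarity residual: grad f(x) + sum_i lambda_i a_i = (0, 0)
  -> stationarity OK
Primal feasibility (all g_i <= 0): OK
Dual feasibility (all lambda_i >= 0): OK
Complementary slackness (lambda_i * g_i(x) = 0 for all i): FAILS

Verdict: the first failing condition is complementary_slackness -> comp.

comp


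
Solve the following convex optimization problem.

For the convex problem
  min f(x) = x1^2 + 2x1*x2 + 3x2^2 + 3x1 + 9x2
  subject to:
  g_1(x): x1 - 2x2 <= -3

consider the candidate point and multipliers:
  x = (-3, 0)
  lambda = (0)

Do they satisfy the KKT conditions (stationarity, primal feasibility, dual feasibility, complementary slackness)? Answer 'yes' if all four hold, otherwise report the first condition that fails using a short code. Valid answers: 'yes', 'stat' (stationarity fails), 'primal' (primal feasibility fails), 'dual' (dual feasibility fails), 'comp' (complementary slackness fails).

Gradient of f: grad f(x) = Q x + c = (-3, 3)
Constraint values g_i(x) = a_i^T x - b_i:
  g_1((-3, 0)) = 0
Stationarity residual: grad f(x) + sum_i lambda_i a_i = (-3, 3)
  -> stationarity FAILS
Primal feasibility (all g_i <= 0): OK
Dual feasibility (all lambda_i >= 0): OK
Complementary slackness (lambda_i * g_i(x) = 0 for all i): OK

Verdict: the first failing condition is stationarity -> stat.

stat


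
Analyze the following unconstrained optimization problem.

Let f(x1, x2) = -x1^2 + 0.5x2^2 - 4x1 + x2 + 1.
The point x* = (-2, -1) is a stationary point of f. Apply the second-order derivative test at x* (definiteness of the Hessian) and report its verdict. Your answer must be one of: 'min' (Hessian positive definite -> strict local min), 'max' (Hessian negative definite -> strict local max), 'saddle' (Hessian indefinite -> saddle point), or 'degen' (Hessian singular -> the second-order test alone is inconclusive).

Compute the Hessian H = grad^2 f:
  H = [[-2, 0], [0, 1]]
Verify stationarity: grad f(x*) = H x* + g = (0, 0).
Eigenvalues of H: -2, 1.
Eigenvalues have mixed signs, so H is indefinite -> x* is a saddle point.

saddle


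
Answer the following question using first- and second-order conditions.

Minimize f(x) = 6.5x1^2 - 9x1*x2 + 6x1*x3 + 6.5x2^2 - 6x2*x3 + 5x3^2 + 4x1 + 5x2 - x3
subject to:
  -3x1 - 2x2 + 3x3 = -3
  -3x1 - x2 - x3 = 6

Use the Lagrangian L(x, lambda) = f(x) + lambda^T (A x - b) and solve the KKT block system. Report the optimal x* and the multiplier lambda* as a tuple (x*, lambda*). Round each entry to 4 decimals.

Form the Lagrangian:
  L(x, lambda) = (1/2) x^T Q x + c^T x + lambda^T (A x - b)
Stationarity (grad_x L = 0): Q x + c + A^T lambda = 0.
Primal feasibility: A x = b.

This gives the KKT block system:
  [ Q   A^T ] [ x     ]   [-c ]
  [ A    0  ] [ lambda ] = [ b ]

Solving the linear system:
  x*      = (-0.5372, -1.7107, -2.6777)
  lambda* = (4.8795, -6.0973)
  f(x*)   = 21.5987

x* = (-0.5372, -1.7107, -2.6777), lambda* = (4.8795, -6.0973)


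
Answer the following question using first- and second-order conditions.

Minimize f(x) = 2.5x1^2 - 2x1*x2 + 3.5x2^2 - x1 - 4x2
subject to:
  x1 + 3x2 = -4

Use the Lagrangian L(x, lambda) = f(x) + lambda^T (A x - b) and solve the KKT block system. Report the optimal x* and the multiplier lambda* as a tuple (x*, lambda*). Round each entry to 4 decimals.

Form the Lagrangian:
  L(x, lambda) = (1/2) x^T Q x + c^T x + lambda^T (A x - b)
Stationarity (grad_x L = 0): Q x + c + A^T lambda = 0.
Primal feasibility: A x = b.

This gives the KKT block system:
  [ Q   A^T ] [ x     ]   [-c ]
  [ A    0  ] [ lambda ] = [ b ]

Solving the linear system:
  x*      = (-0.8594, -1.0469)
  lambda* = (3.2031)
  f(x*)   = 8.9297

x* = (-0.8594, -1.0469), lambda* = (3.2031)


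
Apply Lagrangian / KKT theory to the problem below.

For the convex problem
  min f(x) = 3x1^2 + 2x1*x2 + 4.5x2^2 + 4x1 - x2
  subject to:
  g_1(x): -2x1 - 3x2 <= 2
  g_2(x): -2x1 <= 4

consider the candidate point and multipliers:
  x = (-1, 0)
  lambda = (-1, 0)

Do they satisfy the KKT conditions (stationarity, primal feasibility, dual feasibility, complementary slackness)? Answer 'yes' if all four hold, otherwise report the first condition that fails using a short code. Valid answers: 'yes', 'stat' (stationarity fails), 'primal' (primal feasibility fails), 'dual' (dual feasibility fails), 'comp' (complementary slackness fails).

Gradient of f: grad f(x) = Q x + c = (-2, -3)
Constraint values g_i(x) = a_i^T x - b_i:
  g_1((-1, 0)) = 0
  g_2((-1, 0)) = -2
Stationarity residual: grad f(x) + sum_i lambda_i a_i = (0, 0)
  -> stationarity OK
Primal feasibility (all g_i <= 0): OK
Dual feasibility (all lambda_i >= 0): FAILS
Complementary slackness (lambda_i * g_i(x) = 0 for all i): OK

Verdict: the first failing condition is dual_feasibility -> dual.

dual


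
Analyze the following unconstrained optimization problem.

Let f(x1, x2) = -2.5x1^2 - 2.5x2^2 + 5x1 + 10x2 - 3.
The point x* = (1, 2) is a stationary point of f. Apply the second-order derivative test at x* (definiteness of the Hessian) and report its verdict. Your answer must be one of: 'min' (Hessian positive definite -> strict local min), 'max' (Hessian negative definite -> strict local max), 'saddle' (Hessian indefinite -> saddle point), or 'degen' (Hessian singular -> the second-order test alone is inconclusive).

Compute the Hessian H = grad^2 f:
  H = [[-5, 0], [0, -5]]
Verify stationarity: grad f(x*) = H x* + g = (0, 0).
Eigenvalues of H: -5, -5.
Both eigenvalues < 0, so H is negative definite -> x* is a strict local max.

max


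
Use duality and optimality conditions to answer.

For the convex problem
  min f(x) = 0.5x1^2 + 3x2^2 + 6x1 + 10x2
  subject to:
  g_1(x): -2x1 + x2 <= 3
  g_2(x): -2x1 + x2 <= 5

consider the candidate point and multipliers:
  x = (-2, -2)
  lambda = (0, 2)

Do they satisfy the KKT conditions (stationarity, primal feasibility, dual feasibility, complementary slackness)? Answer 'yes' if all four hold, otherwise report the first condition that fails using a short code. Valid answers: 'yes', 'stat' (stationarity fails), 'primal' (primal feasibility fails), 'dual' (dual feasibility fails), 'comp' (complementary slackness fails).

Gradient of f: grad f(x) = Q x + c = (4, -2)
Constraint values g_i(x) = a_i^T x - b_i:
  g_1((-2, -2)) = -1
  g_2((-2, -2)) = -3
Stationarity residual: grad f(x) + sum_i lambda_i a_i = (0, 0)
  -> stationarity OK
Primal feasibility (all g_i <= 0): OK
Dual feasibility (all lambda_i >= 0): OK
Complementary slackness (lambda_i * g_i(x) = 0 for all i): FAILS

Verdict: the first failing condition is complementary_slackness -> comp.

comp


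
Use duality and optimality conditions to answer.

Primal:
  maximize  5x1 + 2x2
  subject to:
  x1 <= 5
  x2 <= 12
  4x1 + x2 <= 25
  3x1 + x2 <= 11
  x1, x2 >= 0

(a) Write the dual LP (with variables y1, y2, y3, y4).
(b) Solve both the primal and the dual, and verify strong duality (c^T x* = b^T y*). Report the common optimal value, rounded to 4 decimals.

The standard primal-dual pair for 'max c^T x s.t. A x <= b, x >= 0' is:
  Dual:  min b^T y  s.t.  A^T y >= c,  y >= 0.

So the dual LP is:
  minimize  5y1 + 12y2 + 25y3 + 11y4
  subject to:
    y1 + 4y3 + 3y4 >= 5
    y2 + y3 + y4 >= 2
    y1, y2, y3, y4 >= 0

Solving the primal: x* = (0, 11).
  primal value c^T x* = 22.
Solving the dual: y* = (0, 0, 0, 2).
  dual value b^T y* = 22.
Strong duality: c^T x* = b^T y*. Confirmed.

22


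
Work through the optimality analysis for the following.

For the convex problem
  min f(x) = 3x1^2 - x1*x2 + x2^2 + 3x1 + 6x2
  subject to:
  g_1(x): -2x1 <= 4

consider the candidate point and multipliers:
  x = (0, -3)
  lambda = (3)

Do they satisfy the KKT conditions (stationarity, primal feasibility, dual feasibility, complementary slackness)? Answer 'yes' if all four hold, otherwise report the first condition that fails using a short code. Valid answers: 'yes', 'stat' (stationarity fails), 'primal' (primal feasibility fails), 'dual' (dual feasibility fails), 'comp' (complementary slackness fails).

Gradient of f: grad f(x) = Q x + c = (6, 0)
Constraint values g_i(x) = a_i^T x - b_i:
  g_1((0, -3)) = -4
Stationarity residual: grad f(x) + sum_i lambda_i a_i = (0, 0)
  -> stationarity OK
Primal feasibility (all g_i <= 0): OK
Dual feasibility (all lambda_i >= 0): OK
Complementary slackness (lambda_i * g_i(x) = 0 for all i): FAILS

Verdict: the first failing condition is complementary_slackness -> comp.

comp


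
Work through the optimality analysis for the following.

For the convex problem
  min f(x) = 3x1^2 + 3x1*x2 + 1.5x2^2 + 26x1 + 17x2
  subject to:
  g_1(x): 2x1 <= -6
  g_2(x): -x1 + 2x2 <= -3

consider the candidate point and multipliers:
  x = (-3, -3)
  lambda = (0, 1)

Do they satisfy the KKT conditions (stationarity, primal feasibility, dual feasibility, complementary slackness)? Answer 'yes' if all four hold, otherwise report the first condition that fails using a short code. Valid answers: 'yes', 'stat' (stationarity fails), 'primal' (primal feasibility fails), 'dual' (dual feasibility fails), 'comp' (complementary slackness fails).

Gradient of f: grad f(x) = Q x + c = (-1, -1)
Constraint values g_i(x) = a_i^T x - b_i:
  g_1((-3, -3)) = 0
  g_2((-3, -3)) = 0
Stationarity residual: grad f(x) + sum_i lambda_i a_i = (-2, 1)
  -> stationarity FAILS
Primal feasibility (all g_i <= 0): OK
Dual feasibility (all lambda_i >= 0): OK
Complementary slackness (lambda_i * g_i(x) = 0 for all i): OK

Verdict: the first failing condition is stationarity -> stat.

stat


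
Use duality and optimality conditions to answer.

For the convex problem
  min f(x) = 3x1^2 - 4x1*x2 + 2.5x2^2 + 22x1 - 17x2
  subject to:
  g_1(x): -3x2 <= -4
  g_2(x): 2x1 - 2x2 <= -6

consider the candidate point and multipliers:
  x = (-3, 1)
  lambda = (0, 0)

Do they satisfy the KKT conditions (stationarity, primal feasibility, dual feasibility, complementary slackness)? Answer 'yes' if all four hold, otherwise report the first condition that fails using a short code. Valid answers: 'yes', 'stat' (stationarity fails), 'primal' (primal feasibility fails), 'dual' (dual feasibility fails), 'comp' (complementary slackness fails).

Gradient of f: grad f(x) = Q x + c = (0, 0)
Constraint values g_i(x) = a_i^T x - b_i:
  g_1((-3, 1)) = 1
  g_2((-3, 1)) = -2
Stationarity residual: grad f(x) + sum_i lambda_i a_i = (0, 0)
  -> stationarity OK
Primal feasibility (all g_i <= 0): FAILS
Dual feasibility (all lambda_i >= 0): OK
Complementary slackness (lambda_i * g_i(x) = 0 for all i): OK

Verdict: the first failing condition is primal_feasibility -> primal.

primal


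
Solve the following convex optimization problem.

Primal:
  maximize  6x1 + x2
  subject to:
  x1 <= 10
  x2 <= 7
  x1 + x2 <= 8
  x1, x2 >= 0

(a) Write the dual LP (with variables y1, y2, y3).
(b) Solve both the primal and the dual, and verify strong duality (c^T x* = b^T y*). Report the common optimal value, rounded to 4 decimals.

The standard primal-dual pair for 'max c^T x s.t. A x <= b, x >= 0' is:
  Dual:  min b^T y  s.t.  A^T y >= c,  y >= 0.

So the dual LP is:
  minimize  10y1 + 7y2 + 8y3
  subject to:
    y1 + y3 >= 6
    y2 + y3 >= 1
    y1, y2, y3 >= 0

Solving the primal: x* = (8, 0).
  primal value c^T x* = 48.
Solving the dual: y* = (0, 0, 6).
  dual value b^T y* = 48.
Strong duality: c^T x* = b^T y*. Confirmed.

48


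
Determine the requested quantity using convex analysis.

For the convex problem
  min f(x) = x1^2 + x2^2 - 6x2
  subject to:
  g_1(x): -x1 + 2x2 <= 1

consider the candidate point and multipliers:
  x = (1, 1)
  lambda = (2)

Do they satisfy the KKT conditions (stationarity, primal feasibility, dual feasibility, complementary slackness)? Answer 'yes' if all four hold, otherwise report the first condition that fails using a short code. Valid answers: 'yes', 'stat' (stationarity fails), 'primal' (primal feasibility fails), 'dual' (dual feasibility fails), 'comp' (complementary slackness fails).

Gradient of f: grad f(x) = Q x + c = (2, -4)
Constraint values g_i(x) = a_i^T x - b_i:
  g_1((1, 1)) = 0
Stationarity residual: grad f(x) + sum_i lambda_i a_i = (0, 0)
  -> stationarity OK
Primal feasibility (all g_i <= 0): OK
Dual feasibility (all lambda_i >= 0): OK
Complementary slackness (lambda_i * g_i(x) = 0 for all i): OK

Verdict: yes, KKT holds.

yes


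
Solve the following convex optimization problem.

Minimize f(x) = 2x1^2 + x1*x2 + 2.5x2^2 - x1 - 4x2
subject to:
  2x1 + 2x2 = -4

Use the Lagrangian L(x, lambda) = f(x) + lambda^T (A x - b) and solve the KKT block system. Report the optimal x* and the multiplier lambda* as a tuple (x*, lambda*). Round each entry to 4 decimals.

Form the Lagrangian:
  L(x, lambda) = (1/2) x^T Q x + c^T x + lambda^T (A x - b)
Stationarity (grad_x L = 0): Q x + c + A^T lambda = 0.
Primal feasibility: A x = b.

This gives the KKT block system:
  [ Q   A^T ] [ x     ]   [-c ]
  [ A    0  ] [ lambda ] = [ b ]

Solving the linear system:
  x*      = (-1.5714, -0.4286)
  lambda* = (3.8571)
  f(x*)   = 9.3571

x* = (-1.5714, -0.4286), lambda* = (3.8571)


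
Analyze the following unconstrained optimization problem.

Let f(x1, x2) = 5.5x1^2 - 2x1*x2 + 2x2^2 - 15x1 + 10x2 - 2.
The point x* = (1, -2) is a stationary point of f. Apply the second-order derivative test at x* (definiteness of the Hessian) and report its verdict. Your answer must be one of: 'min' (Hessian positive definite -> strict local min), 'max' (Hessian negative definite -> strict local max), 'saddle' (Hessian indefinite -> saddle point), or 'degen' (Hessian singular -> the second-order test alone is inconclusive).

Compute the Hessian H = grad^2 f:
  H = [[11, -2], [-2, 4]]
Verify stationarity: grad f(x*) = H x* + g = (0, 0).
Eigenvalues of H: 3.4689, 11.5311.
Both eigenvalues > 0, so H is positive definite -> x* is a strict local min.

min


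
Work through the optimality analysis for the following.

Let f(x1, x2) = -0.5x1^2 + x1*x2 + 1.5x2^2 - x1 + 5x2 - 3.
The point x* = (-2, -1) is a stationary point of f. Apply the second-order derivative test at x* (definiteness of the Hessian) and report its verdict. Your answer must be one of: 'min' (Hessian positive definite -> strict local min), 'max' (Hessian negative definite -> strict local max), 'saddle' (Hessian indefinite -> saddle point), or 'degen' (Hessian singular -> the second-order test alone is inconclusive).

Compute the Hessian H = grad^2 f:
  H = [[-1, 1], [1, 3]]
Verify stationarity: grad f(x*) = H x* + g = (0, 0).
Eigenvalues of H: -1.2361, 3.2361.
Eigenvalues have mixed signs, so H is indefinite -> x* is a saddle point.

saddle


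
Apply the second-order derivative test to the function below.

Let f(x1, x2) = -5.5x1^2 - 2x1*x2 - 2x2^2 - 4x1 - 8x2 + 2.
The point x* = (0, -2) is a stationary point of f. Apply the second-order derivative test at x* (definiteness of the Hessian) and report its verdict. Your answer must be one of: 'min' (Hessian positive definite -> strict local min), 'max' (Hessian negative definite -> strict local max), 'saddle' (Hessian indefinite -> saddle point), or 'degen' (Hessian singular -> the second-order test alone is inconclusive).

Compute the Hessian H = grad^2 f:
  H = [[-11, -2], [-2, -4]]
Verify stationarity: grad f(x*) = H x* + g = (0, 0).
Eigenvalues of H: -11.5311, -3.4689.
Both eigenvalues < 0, so H is negative definite -> x* is a strict local max.

max


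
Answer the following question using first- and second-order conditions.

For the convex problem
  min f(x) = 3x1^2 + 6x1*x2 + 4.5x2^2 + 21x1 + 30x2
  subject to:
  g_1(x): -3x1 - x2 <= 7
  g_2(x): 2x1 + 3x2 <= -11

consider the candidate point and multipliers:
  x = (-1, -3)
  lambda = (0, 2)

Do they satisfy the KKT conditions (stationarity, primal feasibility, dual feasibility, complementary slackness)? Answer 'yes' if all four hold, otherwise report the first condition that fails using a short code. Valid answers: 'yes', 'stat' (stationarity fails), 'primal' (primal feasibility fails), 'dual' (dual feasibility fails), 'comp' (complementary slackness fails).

Gradient of f: grad f(x) = Q x + c = (-3, -3)
Constraint values g_i(x) = a_i^T x - b_i:
  g_1((-1, -3)) = -1
  g_2((-1, -3)) = 0
Stationarity residual: grad f(x) + sum_i lambda_i a_i = (1, 3)
  -> stationarity FAILS
Primal feasibility (all g_i <= 0): OK
Dual feasibility (all lambda_i >= 0): OK
Complementary slackness (lambda_i * g_i(x) = 0 for all i): OK

Verdict: the first failing condition is stationarity -> stat.

stat


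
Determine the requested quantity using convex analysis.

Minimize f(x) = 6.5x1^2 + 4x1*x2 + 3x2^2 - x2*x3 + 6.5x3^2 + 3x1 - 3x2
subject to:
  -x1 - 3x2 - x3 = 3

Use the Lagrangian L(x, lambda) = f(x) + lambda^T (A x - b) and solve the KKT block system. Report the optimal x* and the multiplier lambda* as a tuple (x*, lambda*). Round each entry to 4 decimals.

Form the Lagrangian:
  L(x, lambda) = (1/2) x^T Q x + c^T x + lambda^T (A x - b)
Stationarity (grad_x L = 0): Q x + c + A^T lambda = 0.
Primal feasibility: A x = b.

This gives the KKT block system:
  [ Q   A^T ] [ x     ]   [-c ]
  [ A    0  ] [ lambda ] = [ b ]

Solving the linear system:
  x*      = (-0.1904, -0.842, -0.2835)
  lambda* = (-2.8434)
  f(x*)   = 5.2426

x* = (-0.1904, -0.842, -0.2835), lambda* = (-2.8434)


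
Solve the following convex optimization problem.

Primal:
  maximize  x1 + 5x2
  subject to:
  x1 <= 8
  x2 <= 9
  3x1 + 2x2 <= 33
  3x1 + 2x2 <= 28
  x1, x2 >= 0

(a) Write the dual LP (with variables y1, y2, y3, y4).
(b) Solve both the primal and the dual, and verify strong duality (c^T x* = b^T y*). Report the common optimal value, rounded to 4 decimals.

The standard primal-dual pair for 'max c^T x s.t. A x <= b, x >= 0' is:
  Dual:  min b^T y  s.t.  A^T y >= c,  y >= 0.

So the dual LP is:
  minimize  8y1 + 9y2 + 33y3 + 28y4
  subject to:
    y1 + 3y3 + 3y4 >= 1
    y2 + 2y3 + 2y4 >= 5
    y1, y2, y3, y4 >= 0

Solving the primal: x* = (3.3333, 9).
  primal value c^T x* = 48.3333.
Solving the dual: y* = (0, 4.3333, 0, 0.3333).
  dual value b^T y* = 48.3333.
Strong duality: c^T x* = b^T y*. Confirmed.

48.3333


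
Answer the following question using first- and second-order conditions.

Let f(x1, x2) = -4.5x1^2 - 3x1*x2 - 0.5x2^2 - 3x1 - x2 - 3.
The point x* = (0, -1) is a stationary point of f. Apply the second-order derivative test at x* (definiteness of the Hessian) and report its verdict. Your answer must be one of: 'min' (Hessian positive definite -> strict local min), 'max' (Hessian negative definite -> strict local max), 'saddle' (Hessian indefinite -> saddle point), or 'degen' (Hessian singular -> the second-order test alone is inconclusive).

Compute the Hessian H = grad^2 f:
  H = [[-9, -3], [-3, -1]]
Verify stationarity: grad f(x*) = H x* + g = (0, 0).
Eigenvalues of H: -10, 0.
H has a zero eigenvalue (singular; negative semidefinite but not definite), so H is neither positive definite, negative definite, nor indefinite. The second-order test alone is inconclusive -> degen.
(Indeed, f is constant along the null direction of H through x*, so x* is not a strict local extremum.)

degen


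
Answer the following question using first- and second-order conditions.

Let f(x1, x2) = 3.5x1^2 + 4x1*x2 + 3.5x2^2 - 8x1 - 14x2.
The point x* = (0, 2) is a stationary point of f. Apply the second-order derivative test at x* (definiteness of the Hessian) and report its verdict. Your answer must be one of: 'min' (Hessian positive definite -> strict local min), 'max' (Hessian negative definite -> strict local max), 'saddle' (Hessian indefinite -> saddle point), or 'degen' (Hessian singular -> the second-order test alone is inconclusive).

Compute the Hessian H = grad^2 f:
  H = [[7, 4], [4, 7]]
Verify stationarity: grad f(x*) = H x* + g = (0, 0).
Eigenvalues of H: 3, 11.
Both eigenvalues > 0, so H is positive definite -> x* is a strict local min.

min


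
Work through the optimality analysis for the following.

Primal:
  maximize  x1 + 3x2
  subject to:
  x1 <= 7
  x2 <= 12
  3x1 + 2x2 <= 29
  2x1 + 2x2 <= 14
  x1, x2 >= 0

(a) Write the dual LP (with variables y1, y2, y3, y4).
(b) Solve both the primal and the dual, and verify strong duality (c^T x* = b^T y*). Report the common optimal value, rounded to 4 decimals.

The standard primal-dual pair for 'max c^T x s.t. A x <= b, x >= 0' is:
  Dual:  min b^T y  s.t.  A^T y >= c,  y >= 0.

So the dual LP is:
  minimize  7y1 + 12y2 + 29y3 + 14y4
  subject to:
    y1 + 3y3 + 2y4 >= 1
    y2 + 2y3 + 2y4 >= 3
    y1, y2, y3, y4 >= 0

Solving the primal: x* = (0, 7).
  primal value c^T x* = 21.
Solving the dual: y* = (0, 0, 0, 1.5).
  dual value b^T y* = 21.
Strong duality: c^T x* = b^T y*. Confirmed.

21


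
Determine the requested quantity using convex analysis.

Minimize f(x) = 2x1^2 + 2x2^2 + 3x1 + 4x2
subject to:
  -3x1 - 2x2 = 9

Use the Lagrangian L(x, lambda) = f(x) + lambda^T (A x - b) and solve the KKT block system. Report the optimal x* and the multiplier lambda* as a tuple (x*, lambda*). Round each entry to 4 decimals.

Form the Lagrangian:
  L(x, lambda) = (1/2) x^T Q x + c^T x + lambda^T (A x - b)
Stationarity (grad_x L = 0): Q x + c + A^T lambda = 0.
Primal feasibility: A x = b.

This gives the KKT block system:
  [ Q   A^T ] [ x     ]   [-c ]
  [ A    0  ] [ lambda ] = [ b ]

Solving the linear system:
  x*      = (-1.8462, -1.7308)
  lambda* = (-1.4615)
  f(x*)   = 0.3462

x* = (-1.8462, -1.7308), lambda* = (-1.4615)


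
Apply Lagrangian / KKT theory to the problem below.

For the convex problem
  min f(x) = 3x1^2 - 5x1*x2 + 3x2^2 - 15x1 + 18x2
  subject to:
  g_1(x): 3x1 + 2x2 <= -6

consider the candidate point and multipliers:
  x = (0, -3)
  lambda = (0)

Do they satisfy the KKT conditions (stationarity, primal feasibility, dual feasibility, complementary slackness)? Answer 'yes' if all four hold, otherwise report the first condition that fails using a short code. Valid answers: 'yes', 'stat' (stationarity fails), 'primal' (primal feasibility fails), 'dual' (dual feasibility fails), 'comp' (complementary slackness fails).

Gradient of f: grad f(x) = Q x + c = (0, 0)
Constraint values g_i(x) = a_i^T x - b_i:
  g_1((0, -3)) = 0
Stationarity residual: grad f(x) + sum_i lambda_i a_i = (0, 0)
  -> stationarity OK
Primal feasibility (all g_i <= 0): OK
Dual feasibility (all lambda_i >= 0): OK
Complementary slackness (lambda_i * g_i(x) = 0 for all i): OK

Verdict: yes, KKT holds.

yes


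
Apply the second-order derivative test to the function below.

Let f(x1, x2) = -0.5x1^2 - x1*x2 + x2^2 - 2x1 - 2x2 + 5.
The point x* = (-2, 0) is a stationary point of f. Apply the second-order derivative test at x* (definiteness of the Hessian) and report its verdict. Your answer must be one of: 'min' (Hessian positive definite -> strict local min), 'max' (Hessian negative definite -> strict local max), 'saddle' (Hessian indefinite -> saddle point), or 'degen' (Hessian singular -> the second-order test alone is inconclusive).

Compute the Hessian H = grad^2 f:
  H = [[-1, -1], [-1, 2]]
Verify stationarity: grad f(x*) = H x* + g = (0, 0).
Eigenvalues of H: -1.3028, 2.3028.
Eigenvalues have mixed signs, so H is indefinite -> x* is a saddle point.

saddle


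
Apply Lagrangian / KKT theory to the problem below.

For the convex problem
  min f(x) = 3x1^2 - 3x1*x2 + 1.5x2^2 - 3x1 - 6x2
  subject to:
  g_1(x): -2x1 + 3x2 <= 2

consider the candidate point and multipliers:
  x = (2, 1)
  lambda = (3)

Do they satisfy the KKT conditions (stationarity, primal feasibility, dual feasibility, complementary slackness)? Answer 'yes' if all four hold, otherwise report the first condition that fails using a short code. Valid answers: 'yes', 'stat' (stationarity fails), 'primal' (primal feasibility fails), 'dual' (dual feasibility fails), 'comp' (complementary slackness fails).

Gradient of f: grad f(x) = Q x + c = (6, -9)
Constraint values g_i(x) = a_i^T x - b_i:
  g_1((2, 1)) = -3
Stationarity residual: grad f(x) + sum_i lambda_i a_i = (0, 0)
  -> stationarity OK
Primal feasibility (all g_i <= 0): OK
Dual feasibility (all lambda_i >= 0): OK
Complementary slackness (lambda_i * g_i(x) = 0 for all i): FAILS

Verdict: the first failing condition is complementary_slackness -> comp.

comp


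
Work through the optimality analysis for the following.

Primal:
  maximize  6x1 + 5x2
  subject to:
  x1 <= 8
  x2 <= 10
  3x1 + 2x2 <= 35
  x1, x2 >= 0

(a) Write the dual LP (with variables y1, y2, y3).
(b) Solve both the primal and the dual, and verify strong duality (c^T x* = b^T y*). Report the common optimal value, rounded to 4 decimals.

The standard primal-dual pair for 'max c^T x s.t. A x <= b, x >= 0' is:
  Dual:  min b^T y  s.t.  A^T y >= c,  y >= 0.

So the dual LP is:
  minimize  8y1 + 10y2 + 35y3
  subject to:
    y1 + 3y3 >= 6
    y2 + 2y3 >= 5
    y1, y2, y3 >= 0

Solving the primal: x* = (5, 10).
  primal value c^T x* = 80.
Solving the dual: y* = (0, 1, 2).
  dual value b^T y* = 80.
Strong duality: c^T x* = b^T y*. Confirmed.

80


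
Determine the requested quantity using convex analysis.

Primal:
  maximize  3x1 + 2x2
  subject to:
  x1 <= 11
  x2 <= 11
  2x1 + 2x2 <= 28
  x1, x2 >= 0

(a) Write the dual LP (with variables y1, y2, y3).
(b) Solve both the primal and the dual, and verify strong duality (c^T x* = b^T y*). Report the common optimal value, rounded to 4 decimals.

The standard primal-dual pair for 'max c^T x s.t. A x <= b, x >= 0' is:
  Dual:  min b^T y  s.t.  A^T y >= c,  y >= 0.

So the dual LP is:
  minimize  11y1 + 11y2 + 28y3
  subject to:
    y1 + 2y3 >= 3
    y2 + 2y3 >= 2
    y1, y2, y3 >= 0

Solving the primal: x* = (11, 3).
  primal value c^T x* = 39.
Solving the dual: y* = (1, 0, 1).
  dual value b^T y* = 39.
Strong duality: c^T x* = b^T y*. Confirmed.

39


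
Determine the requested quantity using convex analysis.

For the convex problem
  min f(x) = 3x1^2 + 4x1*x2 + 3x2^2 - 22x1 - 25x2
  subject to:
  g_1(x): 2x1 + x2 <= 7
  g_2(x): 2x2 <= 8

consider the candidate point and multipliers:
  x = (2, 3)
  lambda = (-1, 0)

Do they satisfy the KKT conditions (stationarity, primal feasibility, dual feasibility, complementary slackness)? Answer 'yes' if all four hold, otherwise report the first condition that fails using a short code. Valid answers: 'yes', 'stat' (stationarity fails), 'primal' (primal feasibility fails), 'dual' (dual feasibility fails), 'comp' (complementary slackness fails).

Gradient of f: grad f(x) = Q x + c = (2, 1)
Constraint values g_i(x) = a_i^T x - b_i:
  g_1((2, 3)) = 0
  g_2((2, 3)) = -2
Stationarity residual: grad f(x) + sum_i lambda_i a_i = (0, 0)
  -> stationarity OK
Primal feasibility (all g_i <= 0): OK
Dual feasibility (all lambda_i >= 0): FAILS
Complementary slackness (lambda_i * g_i(x) = 0 for all i): OK

Verdict: the first failing condition is dual_feasibility -> dual.

dual


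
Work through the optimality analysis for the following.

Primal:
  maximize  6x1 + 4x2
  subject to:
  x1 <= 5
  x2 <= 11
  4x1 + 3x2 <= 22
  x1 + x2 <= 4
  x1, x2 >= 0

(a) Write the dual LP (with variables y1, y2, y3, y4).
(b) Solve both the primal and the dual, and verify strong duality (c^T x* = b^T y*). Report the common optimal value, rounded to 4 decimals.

The standard primal-dual pair for 'max c^T x s.t. A x <= b, x >= 0' is:
  Dual:  min b^T y  s.t.  A^T y >= c,  y >= 0.

So the dual LP is:
  minimize  5y1 + 11y2 + 22y3 + 4y4
  subject to:
    y1 + 4y3 + y4 >= 6
    y2 + 3y3 + y4 >= 4
    y1, y2, y3, y4 >= 0

Solving the primal: x* = (4, 0).
  primal value c^T x* = 24.
Solving the dual: y* = (0, 0, 0, 6).
  dual value b^T y* = 24.
Strong duality: c^T x* = b^T y*. Confirmed.

24


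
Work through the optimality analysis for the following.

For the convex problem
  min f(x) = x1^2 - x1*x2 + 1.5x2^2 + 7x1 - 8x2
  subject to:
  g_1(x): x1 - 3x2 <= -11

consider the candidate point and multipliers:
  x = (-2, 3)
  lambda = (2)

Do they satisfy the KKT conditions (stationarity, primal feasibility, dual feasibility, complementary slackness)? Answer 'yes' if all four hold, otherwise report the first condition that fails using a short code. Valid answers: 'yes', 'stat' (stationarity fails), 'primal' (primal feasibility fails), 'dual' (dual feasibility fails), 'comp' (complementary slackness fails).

Gradient of f: grad f(x) = Q x + c = (0, 3)
Constraint values g_i(x) = a_i^T x - b_i:
  g_1((-2, 3)) = 0
Stationarity residual: grad f(x) + sum_i lambda_i a_i = (2, -3)
  -> stationarity FAILS
Primal feasibility (all g_i <= 0): OK
Dual feasibility (all lambda_i >= 0): OK
Complementary slackness (lambda_i * g_i(x) = 0 for all i): OK

Verdict: the first failing condition is stationarity -> stat.

stat


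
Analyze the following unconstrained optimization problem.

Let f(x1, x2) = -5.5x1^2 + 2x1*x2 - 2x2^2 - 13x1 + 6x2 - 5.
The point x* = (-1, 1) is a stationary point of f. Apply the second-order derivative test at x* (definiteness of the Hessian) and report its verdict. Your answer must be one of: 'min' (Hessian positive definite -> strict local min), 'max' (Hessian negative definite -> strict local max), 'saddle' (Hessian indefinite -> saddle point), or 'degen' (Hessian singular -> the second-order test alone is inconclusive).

Compute the Hessian H = grad^2 f:
  H = [[-11, 2], [2, -4]]
Verify stationarity: grad f(x*) = H x* + g = (0, 0).
Eigenvalues of H: -11.5311, -3.4689.
Both eigenvalues < 0, so H is negative definite -> x* is a strict local max.

max


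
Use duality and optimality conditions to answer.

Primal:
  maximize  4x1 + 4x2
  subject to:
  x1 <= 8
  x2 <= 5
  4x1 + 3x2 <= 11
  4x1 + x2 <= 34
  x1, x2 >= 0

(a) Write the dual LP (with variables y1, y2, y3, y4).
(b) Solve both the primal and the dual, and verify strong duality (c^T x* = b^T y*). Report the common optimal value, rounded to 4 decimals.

The standard primal-dual pair for 'max c^T x s.t. A x <= b, x >= 0' is:
  Dual:  min b^T y  s.t.  A^T y >= c,  y >= 0.

So the dual LP is:
  minimize  8y1 + 5y2 + 11y3 + 34y4
  subject to:
    y1 + 4y3 + 4y4 >= 4
    y2 + 3y3 + y4 >= 4
    y1, y2, y3, y4 >= 0

Solving the primal: x* = (0, 3.6667).
  primal value c^T x* = 14.6667.
Solving the dual: y* = (0, 0, 1.3333, 0).
  dual value b^T y* = 14.6667.
Strong duality: c^T x* = b^T y*. Confirmed.

14.6667


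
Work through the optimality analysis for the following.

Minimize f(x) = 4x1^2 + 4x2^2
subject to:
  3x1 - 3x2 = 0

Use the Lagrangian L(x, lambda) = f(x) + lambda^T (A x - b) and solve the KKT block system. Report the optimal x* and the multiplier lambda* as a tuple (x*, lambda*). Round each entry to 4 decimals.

Form the Lagrangian:
  L(x, lambda) = (1/2) x^T Q x + c^T x + lambda^T (A x - b)
Stationarity (grad_x L = 0): Q x + c + A^T lambda = 0.
Primal feasibility: A x = b.

This gives the KKT block system:
  [ Q   A^T ] [ x     ]   [-c ]
  [ A    0  ] [ lambda ] = [ b ]

Solving the linear system:
  x*      = (0, 0)
  lambda* = (0)
  f(x*)   = 0

x* = (0, 0), lambda* = (0)


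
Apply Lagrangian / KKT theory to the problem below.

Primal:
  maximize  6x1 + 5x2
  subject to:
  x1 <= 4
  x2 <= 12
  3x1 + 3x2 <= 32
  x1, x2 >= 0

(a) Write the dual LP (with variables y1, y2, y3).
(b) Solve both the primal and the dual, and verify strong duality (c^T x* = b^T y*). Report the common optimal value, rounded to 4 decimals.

The standard primal-dual pair for 'max c^T x s.t. A x <= b, x >= 0' is:
  Dual:  min b^T y  s.t.  A^T y >= c,  y >= 0.

So the dual LP is:
  minimize  4y1 + 12y2 + 32y3
  subject to:
    y1 + 3y3 >= 6
    y2 + 3y3 >= 5
    y1, y2, y3 >= 0

Solving the primal: x* = (4, 6.6667).
  primal value c^T x* = 57.3333.
Solving the dual: y* = (1, 0, 1.6667).
  dual value b^T y* = 57.3333.
Strong duality: c^T x* = b^T y*. Confirmed.

57.3333


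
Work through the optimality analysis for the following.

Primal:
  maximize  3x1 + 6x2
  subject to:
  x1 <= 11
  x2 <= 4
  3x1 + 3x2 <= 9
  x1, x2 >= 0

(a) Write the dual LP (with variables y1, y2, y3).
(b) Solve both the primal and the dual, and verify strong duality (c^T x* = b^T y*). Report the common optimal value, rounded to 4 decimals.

The standard primal-dual pair for 'max c^T x s.t. A x <= b, x >= 0' is:
  Dual:  min b^T y  s.t.  A^T y >= c,  y >= 0.

So the dual LP is:
  minimize  11y1 + 4y2 + 9y3
  subject to:
    y1 + 3y3 >= 3
    y2 + 3y3 >= 6
    y1, y2, y3 >= 0

Solving the primal: x* = (0, 3).
  primal value c^T x* = 18.
Solving the dual: y* = (0, 0, 2).
  dual value b^T y* = 18.
Strong duality: c^T x* = b^T y*. Confirmed.

18


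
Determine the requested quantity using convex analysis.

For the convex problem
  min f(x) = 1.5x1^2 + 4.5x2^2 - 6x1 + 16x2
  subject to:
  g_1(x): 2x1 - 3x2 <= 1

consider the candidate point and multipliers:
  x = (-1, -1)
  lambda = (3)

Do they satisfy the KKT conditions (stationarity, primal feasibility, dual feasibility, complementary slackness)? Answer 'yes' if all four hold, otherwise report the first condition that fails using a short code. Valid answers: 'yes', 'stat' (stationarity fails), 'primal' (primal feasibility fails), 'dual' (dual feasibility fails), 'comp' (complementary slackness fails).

Gradient of f: grad f(x) = Q x + c = (-9, 7)
Constraint values g_i(x) = a_i^T x - b_i:
  g_1((-1, -1)) = 0
Stationarity residual: grad f(x) + sum_i lambda_i a_i = (-3, -2)
  -> stationarity FAILS
Primal feasibility (all g_i <= 0): OK
Dual feasibility (all lambda_i >= 0): OK
Complementary slackness (lambda_i * g_i(x) = 0 for all i): OK

Verdict: the first failing condition is stationarity -> stat.

stat


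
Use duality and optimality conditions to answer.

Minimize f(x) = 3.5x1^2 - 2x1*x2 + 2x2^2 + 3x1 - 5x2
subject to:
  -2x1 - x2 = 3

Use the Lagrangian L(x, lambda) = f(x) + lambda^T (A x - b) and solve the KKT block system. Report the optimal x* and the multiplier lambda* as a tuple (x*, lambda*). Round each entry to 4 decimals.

Form the Lagrangian:
  L(x, lambda) = (1/2) x^T Q x + c^T x + lambda^T (A x - b)
Stationarity (grad_x L = 0): Q x + c + A^T lambda = 0.
Primal feasibility: A x = b.

This gives the KKT block system:
  [ Q   A^T ] [ x     ]   [-c ]
  [ A    0  ] [ lambda ] = [ b ]

Solving the linear system:
  x*      = (-1.3871, -0.2258)
  lambda* = (-3.129)
  f(x*)   = 3.1774

x* = (-1.3871, -0.2258), lambda* = (-3.129)


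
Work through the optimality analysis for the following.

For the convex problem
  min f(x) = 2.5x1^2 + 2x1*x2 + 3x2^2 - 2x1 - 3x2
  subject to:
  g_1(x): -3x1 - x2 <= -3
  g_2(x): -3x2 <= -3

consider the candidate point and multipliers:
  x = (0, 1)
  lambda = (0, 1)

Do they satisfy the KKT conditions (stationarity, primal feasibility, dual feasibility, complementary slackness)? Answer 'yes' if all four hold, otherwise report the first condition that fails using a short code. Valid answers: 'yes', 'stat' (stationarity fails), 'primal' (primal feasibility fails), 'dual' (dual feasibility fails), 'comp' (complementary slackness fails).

Gradient of f: grad f(x) = Q x + c = (0, 3)
Constraint values g_i(x) = a_i^T x - b_i:
  g_1((0, 1)) = 2
  g_2((0, 1)) = 0
Stationarity residual: grad f(x) + sum_i lambda_i a_i = (0, 0)
  -> stationarity OK
Primal feasibility (all g_i <= 0): FAILS
Dual feasibility (all lambda_i >= 0): OK
Complementary slackness (lambda_i * g_i(x) = 0 for all i): OK

Verdict: the first failing condition is primal_feasibility -> primal.

primal


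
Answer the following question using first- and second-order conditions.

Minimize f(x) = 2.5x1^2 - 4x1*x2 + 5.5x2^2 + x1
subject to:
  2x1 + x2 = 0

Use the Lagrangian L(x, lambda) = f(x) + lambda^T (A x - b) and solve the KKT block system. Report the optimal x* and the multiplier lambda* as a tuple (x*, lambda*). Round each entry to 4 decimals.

Form the Lagrangian:
  L(x, lambda) = (1/2) x^T Q x + c^T x + lambda^T (A x - b)
Stationarity (grad_x L = 0): Q x + c + A^T lambda = 0.
Primal feasibility: A x = b.

This gives the KKT block system:
  [ Q   A^T ] [ x     ]   [-c ]
  [ A    0  ] [ lambda ] = [ b ]

Solving the linear system:
  x*      = (-0.0154, 0.0308)
  lambda* = (-0.4)
  f(x*)   = -0.0077

x* = (-0.0154, 0.0308), lambda* = (-0.4)


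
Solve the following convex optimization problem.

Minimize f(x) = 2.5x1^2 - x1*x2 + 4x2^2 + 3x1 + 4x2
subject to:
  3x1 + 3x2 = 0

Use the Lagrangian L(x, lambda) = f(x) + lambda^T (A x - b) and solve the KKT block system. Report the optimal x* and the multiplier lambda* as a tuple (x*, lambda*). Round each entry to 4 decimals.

Form the Lagrangian:
  L(x, lambda) = (1/2) x^T Q x + c^T x + lambda^T (A x - b)
Stationarity (grad_x L = 0): Q x + c + A^T lambda = 0.
Primal feasibility: A x = b.

This gives the KKT block system:
  [ Q   A^T ] [ x     ]   [-c ]
  [ A    0  ] [ lambda ] = [ b ]

Solving the linear system:
  x*      = (0.0667, -0.0667)
  lambda* = (-1.1333)
  f(x*)   = -0.0333

x* = (0.0667, -0.0667), lambda* = (-1.1333)


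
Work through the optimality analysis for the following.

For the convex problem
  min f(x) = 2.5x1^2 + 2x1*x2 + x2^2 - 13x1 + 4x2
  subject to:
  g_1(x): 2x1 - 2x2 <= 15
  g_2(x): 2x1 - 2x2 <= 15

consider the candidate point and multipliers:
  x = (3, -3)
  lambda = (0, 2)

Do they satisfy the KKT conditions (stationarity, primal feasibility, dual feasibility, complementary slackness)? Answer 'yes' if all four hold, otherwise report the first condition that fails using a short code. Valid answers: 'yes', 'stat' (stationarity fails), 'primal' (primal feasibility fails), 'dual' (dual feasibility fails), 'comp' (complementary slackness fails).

Gradient of f: grad f(x) = Q x + c = (-4, 4)
Constraint values g_i(x) = a_i^T x - b_i:
  g_1((3, -3)) = -3
  g_2((3, -3)) = -3
Stationarity residual: grad f(x) + sum_i lambda_i a_i = (0, 0)
  -> stationarity OK
Primal feasibility (all g_i <= 0): OK
Dual feasibility (all lambda_i >= 0): OK
Complementary slackness (lambda_i * g_i(x) = 0 for all i): FAILS

Verdict: the first failing condition is complementary_slackness -> comp.

comp


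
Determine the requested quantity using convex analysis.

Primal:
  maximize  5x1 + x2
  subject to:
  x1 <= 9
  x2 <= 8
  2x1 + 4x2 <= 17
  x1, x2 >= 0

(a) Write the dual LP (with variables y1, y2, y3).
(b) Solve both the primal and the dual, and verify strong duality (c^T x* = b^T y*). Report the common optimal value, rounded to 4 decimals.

The standard primal-dual pair for 'max c^T x s.t. A x <= b, x >= 0' is:
  Dual:  min b^T y  s.t.  A^T y >= c,  y >= 0.

So the dual LP is:
  minimize  9y1 + 8y2 + 17y3
  subject to:
    y1 + 2y3 >= 5
    y2 + 4y3 >= 1
    y1, y2, y3 >= 0

Solving the primal: x* = (8.5, 0).
  primal value c^T x* = 42.5.
Solving the dual: y* = (0, 0, 2.5).
  dual value b^T y* = 42.5.
Strong duality: c^T x* = b^T y*. Confirmed.

42.5


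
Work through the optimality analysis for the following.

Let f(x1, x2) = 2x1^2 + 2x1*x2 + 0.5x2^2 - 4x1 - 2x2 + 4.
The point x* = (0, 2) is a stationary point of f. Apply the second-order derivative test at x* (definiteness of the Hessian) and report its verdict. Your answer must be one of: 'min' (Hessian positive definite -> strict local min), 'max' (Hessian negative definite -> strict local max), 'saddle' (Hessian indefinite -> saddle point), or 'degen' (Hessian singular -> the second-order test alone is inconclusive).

Compute the Hessian H = grad^2 f:
  H = [[4, 2], [2, 1]]
Verify stationarity: grad f(x*) = H x* + g = (0, 0).
Eigenvalues of H: 0, 5.
H has a zero eigenvalue (singular; positive semidefinite but not definite), so H is neither positive definite, negative definite, nor indefinite. The second-order test alone is inconclusive -> degen.
(Indeed, f is constant along the null direction of H through x*, so x* is not a strict local extremum.)

degen
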